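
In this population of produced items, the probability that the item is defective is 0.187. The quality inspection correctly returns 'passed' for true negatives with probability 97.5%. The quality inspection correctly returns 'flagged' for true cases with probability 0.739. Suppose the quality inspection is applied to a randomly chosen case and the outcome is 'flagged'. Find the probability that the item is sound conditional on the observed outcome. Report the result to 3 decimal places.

Let H be the event that the item is defective. P(H) = 0.187, so P(¬H) = 0.813. With E the 'flagged' result, P(E|H) = 0.739 and P(E|¬H) = 0.025.
P(E) = 0.739·0.187 + 0.025·0.813 = 0.13819 + 0.020325 = 0.15852.
By Bayes' theorem, P(H|E) = 0.13819 / 0.15852 = 0.872. Hence P(¬H|E) = 1 − 0.872 = 0.128.

P(¬H | E) ≈ 0.128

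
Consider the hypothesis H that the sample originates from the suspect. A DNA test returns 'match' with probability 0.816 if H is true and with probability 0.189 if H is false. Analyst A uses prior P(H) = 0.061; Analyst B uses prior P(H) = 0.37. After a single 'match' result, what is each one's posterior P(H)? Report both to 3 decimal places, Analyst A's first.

Analyst A: 0.219; Analyst B: 0.717

P('+'|H) = 0.816, P('+'|¬H) = 0.189.
Analyst A: numerator 0.816·0.061 = 0.049776; evidence = 0.049776+0.189·0.939 = 0.22725; posterior = 0.219.
Analyst B: numerator 0.816·0.37 = 0.30192; evidence = 0.30192+0.189·0.63 = 0.42099; posterior = 0.717.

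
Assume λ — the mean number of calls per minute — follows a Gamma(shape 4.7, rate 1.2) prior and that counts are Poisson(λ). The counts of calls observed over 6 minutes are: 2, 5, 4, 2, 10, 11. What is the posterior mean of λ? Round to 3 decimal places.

The Poisson likelihood adds the total count to the shape and the number of exposure periods to the rate. Here ∑xᵢ = 34 and n = 6, so shape 4.7→38.7 and rate 1.2→7.2.
Posterior mean = shape/rate = 38.7/7.2 = 5.375.

Posterior mean ≈ 5.375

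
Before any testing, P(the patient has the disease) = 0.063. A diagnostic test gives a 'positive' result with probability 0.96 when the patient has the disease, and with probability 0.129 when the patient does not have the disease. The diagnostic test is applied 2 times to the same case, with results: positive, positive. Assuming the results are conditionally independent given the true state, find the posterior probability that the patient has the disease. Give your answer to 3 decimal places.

With H the event that the patient has the disease, the joint likelihood of the observed sequence is P(data|H) = 0.96·0.96 = 0.92160 and P(data|¬H) = 0.129·0.129 = 0.016641.
Bayes: P(H|data) = 0.063·0.92160 / (0.063·0.92160 + 0.937·0.016641) = 0.058061/0.073653 = 0.7883.

Posterior P(H) ≈ 0.788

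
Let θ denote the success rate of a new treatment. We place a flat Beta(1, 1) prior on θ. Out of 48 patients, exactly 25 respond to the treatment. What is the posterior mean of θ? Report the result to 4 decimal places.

Posterior mean ≈ 0.5200

The binomial likelihood is conjugate to the Beta prior: with 25 successes and 23 failures, the posterior is Beta(1+25, 1+23) = Beta(26, 24).
Posterior mean = α/(α+β) = 26/50 = 0.5200.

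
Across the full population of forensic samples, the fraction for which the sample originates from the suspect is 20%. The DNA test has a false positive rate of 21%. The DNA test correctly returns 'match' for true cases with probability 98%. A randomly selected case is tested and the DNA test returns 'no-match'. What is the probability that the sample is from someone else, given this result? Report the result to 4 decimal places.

Let H be the event that the sample originates from the suspect. P(H) = 0.2, so P(¬H) = 0.8. With E the 'no-match' result, P(E|H) = 0.02 and P(E|¬H) = 0.79.
P(E) = 0.02·0.2 + 0.79·0.8 = 0.0040000 + 0.63200 = 0.63600.
By Bayes' theorem, P(H|E) = 0.0040000 / 0.63600 = 0.0063. Hence P(¬H|E) = 1 − 0.0063 = 0.9937.

P(¬H | E) ≈ 0.9937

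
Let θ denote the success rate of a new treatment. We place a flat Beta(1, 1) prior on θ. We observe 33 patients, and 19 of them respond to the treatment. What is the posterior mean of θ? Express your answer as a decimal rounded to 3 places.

Observing 19 successes and 14 failures updates Beta(1, 1) by adding the success and failure counts to the two shape parameters: α = 1+19 = 20, β = 1+14 = 15.
Posterior mean = α/(α+β) = 20/35 = 0.571.

Posterior mean ≈ 0.571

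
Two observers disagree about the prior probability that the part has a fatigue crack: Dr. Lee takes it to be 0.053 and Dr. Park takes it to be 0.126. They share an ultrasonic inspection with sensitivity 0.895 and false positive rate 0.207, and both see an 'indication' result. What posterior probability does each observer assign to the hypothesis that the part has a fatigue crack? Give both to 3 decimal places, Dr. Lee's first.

The likelihood ratio for an 'indication' result is 0.895/0.207 = 4.3237.
Dr. Lee: prior odds 0.053/0.947 = 0.055966; posterior odds 0.24198; posterior probability 0.195.
Dr. Park: prior odds 0.126/0.874 = 0.14416; posterior odds 0.62332; posterior probability 0.384.

Dr. Lee: 0.195; Dr. Park: 0.384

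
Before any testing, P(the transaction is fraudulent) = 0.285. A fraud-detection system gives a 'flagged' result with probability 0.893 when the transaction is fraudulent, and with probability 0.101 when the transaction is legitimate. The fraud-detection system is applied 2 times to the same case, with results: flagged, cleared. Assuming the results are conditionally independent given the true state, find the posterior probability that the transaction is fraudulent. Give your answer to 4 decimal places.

Let H be the event that the transaction is fraudulent; start with P(H) = 0.285. P('flagged'|H) = 0.893, P('flagged'|¬H) = 0.101.
Update on result 1 ('flagged'): P(H) ← 0.893·0.2850 / (0.893·0.2850 + 0.101·0.7150) = 0.25450/0.32672 = 0.7790.
Update on result 2 ('cleared'): P(H) ← 0.107·0.7790 / (0.107·0.7790 + 0.899·0.2210) = 0.083350/0.28206 = 0.2955.

Posterior P(H) ≈ 0.2955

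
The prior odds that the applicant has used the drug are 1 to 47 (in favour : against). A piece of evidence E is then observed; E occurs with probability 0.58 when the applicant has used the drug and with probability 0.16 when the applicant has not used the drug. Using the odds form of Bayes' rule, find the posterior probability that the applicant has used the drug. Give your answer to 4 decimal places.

Posterior probability ≈ 0.0716

Prior odds = 1/47 = 0.021277. In log-odds, ln(0.021277) = -3.8501.
Add log likelihood ratio: ln(3.6250) = 1.2879.
Posterior log-odds = -2.5623, so posterior odds = exp(-2.5623) = 0.077128. Converting, P(H|E) = 0.077128/1.0771 = 0.0716.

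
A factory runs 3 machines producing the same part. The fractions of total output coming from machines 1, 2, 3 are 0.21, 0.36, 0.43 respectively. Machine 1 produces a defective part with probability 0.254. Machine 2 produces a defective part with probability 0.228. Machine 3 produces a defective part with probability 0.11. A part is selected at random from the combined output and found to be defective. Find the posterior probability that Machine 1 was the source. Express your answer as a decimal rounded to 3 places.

Posterior probability ≈ 0.292

Tabulate prior·likelihood by source: [1] prior 0.21, lik 0.254, product 0.05334; [2] prior 0.36, lik 0.228, product 0.08208; [3] prior 0.43, lik 0.11, product 0.04730.
Normalizing constant = 0.18272; the posterior for Machine 1 is its product over the sum, 0.05334/0.18272 = 0.292.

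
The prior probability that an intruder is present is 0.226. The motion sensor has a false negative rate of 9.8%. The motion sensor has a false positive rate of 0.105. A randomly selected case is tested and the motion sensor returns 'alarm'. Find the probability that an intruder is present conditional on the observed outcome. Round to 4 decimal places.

P(H | E) ≈ 0.7150

Let H be the event that an intruder is present. P(H) = 0.226, so P(¬H) = 0.774. With E the 'alarm' result, P(E|H) = 0.902 and P(E|¬H) = 0.105.
P(E) = 0.902·0.226 + 0.105·0.774 = 0.20385 + 0.081270 = 0.28512.
By Bayes' theorem, P(H|E) = 0.20385 / 0.28512 = 0.7150.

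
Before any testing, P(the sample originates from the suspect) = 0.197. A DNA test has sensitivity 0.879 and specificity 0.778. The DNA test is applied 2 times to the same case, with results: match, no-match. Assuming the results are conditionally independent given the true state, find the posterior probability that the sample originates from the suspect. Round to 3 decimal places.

Posterior P(H) ≈ 0.131

With H the event that the sample originates from the suspect, the joint likelihood of the observed sequence is P(data|H) = 0.879·0.121 = 0.10636 and P(data|¬H) = 0.222·0.778 = 0.17272.
Bayes: P(H|data) = 0.197·0.10636 / (0.197·0.10636 + 0.803·0.17272) = 0.020953/0.15964 = 0.1312.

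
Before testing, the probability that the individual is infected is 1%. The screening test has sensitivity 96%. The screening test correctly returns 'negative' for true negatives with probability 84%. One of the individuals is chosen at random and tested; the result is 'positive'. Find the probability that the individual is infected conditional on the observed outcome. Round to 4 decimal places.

Let H be the event that the individual is infected. P(H) = 0.01, so P(¬H) = 0.99. With E the 'positive' result, P(E|H) = 0.96 and P(E|¬H) = 0.16.
P(E) = 0.96·0.01 + 0.16·0.99 = 0.0096000 + 0.15840 = 0.16800.
By Bayes' theorem, P(H|E) = 0.0096000 / 0.16800 = 0.0571.

P(H | E) ≈ 0.0571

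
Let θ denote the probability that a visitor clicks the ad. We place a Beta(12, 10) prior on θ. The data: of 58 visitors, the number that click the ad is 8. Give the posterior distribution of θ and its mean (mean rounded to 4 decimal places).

Observing 8 successes and 50 failures updates Beta(12, 10) by adding the success and failure counts to the two shape parameters: α = 12+8 = 20, β = 10+50 = 60.
E[θ | data] = 20/(20+60) = 0.2500.

Posterior: Beta(20, 60); mean ≈ 0.2500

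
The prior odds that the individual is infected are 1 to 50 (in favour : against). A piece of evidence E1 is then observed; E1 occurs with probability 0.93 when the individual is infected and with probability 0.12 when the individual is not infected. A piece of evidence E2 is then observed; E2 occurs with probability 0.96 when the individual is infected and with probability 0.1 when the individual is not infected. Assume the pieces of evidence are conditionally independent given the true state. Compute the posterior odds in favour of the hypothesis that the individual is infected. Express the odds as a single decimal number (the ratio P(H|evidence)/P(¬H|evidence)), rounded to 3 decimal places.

Prior odds = 1/50 = 0.020000.
Likelihood ratio for E1 = 0.93/0.12 = 7.7500.
Likelihood ratio for E2 = 0.96/0.1 = 9.6000.
Posterior odds = prior odds × LR₁ × LR₂ = 1.4880.

Posterior odds ≈ 1.488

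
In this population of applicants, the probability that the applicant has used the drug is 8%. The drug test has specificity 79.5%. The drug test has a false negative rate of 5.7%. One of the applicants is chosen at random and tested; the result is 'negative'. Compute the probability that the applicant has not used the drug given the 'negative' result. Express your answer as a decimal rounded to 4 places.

Write H for 'the applicant has used the drug'. Prior odds H:¬H = 0.08/0.92 = 0.086957. For the 'negative' outcome, the likelihood ratio is 0.057/0.795 = 0.071698.
Posterior odds = 0.086957 × 0.071698 = 0.0062346, so P(H|E) = 0.0062346/(1+0.0062346) = 0.0062. Then P(¬H|E) = 1 − 0.0062 = 0.9938.

P(¬H | E) ≈ 0.9938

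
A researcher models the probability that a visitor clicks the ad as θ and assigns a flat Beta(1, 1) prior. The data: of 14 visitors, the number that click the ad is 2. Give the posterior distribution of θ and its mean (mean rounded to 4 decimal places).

Posterior: Beta(3, 13); mean ≈ 0.1875

The binomial likelihood is conjugate to the Beta prior: with 2 successes and 12 failures, the posterior is Beta(1+2, 1+12) = Beta(3, 13).
E[θ | data] = 3/(3+13) = 0.1875.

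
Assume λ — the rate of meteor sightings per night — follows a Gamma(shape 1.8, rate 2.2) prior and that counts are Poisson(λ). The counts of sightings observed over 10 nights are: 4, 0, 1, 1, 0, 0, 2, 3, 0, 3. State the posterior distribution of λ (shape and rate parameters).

Posterior: Gamma(shape=15.8, rate=12.2)

Total count ∑xᵢ = 14 over n = 10 nights.
Gamma is conjugate to the Poisson likelihood: posterior is Gamma(shape = 1.8+14 = 15.8, rate = 2.2+10 = 12.2).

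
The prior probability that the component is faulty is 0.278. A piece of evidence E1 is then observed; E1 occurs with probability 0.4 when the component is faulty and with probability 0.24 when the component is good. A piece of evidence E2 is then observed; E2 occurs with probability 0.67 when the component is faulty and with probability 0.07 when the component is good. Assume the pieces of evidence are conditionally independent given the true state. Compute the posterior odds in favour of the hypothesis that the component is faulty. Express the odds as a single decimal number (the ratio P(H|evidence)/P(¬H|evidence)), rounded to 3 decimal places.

Prior odds = 0.278/(1−0.278) = 0.38504.
Likelihood ratio for E1 = 0.4/0.24 = 1.6667.
Likelihood ratio for E2 = 0.67/0.07 = 9.5714.
Posterior odds = prior odds × LR₁ × LR₂ = 6.1423.

Posterior odds ≈ 6.142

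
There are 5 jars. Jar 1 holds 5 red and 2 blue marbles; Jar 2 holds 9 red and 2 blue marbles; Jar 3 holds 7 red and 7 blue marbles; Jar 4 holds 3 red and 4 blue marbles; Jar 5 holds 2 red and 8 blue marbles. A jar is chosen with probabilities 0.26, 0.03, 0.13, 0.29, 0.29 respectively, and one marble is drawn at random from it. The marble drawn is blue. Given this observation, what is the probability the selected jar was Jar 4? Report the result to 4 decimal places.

Posterior probability ≈ 0.3055

P(blue|Jar 1) = 0.2857; P(blue|Jar 2) = 0.1818; P(blue|Jar 3) = 0.5; P(blue|Jar 4) = 0.5714; P(blue|Jar 5) = 0.8.
Prior × likelihood for each source: 0.26·0.2857=0.07429, 0.03·0.1818=0.005455, 0.13·0.5=0.06500, 0.29·0.5714=0.1657, 0.29·0.8=0.2320. Summing gives P(blue) = 0.54245.
P(Jar 4 | blue) = 0.1657 / 0.54245 = 0.3055.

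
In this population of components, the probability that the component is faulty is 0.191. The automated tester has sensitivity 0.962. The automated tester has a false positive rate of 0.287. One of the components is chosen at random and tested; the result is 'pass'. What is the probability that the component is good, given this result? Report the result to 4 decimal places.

P(¬H | E) ≈ 0.9876

Write H for 'the component is faulty'. Prior odds H:¬H = 0.191/0.809 = 0.23609. For the 'pass' outcome, the likelihood ratio is 0.038/0.713 = 0.053296.
Posterior odds = 0.23609 × 0.053296 = 0.012583, so P(H|E) = 0.012583/(1+0.012583) = 0.0124. Then P(¬H|E) = 1 − 0.0124 = 0.9876.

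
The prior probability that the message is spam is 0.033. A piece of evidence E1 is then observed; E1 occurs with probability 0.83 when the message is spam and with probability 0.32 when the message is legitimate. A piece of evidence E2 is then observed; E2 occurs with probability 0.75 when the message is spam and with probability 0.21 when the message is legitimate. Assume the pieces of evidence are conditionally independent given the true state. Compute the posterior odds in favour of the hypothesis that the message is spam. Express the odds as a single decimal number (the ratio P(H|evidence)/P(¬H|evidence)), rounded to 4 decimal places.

Prior odds = 0.033/(1−0.033) = 0.034126.
Likelihood ratio for E1 = 0.83/0.32 = 2.5938.
Likelihood ratio for E2 = 0.75/0.21 = 3.5714.
Posterior odds = prior odds × LR₁ × LR₂ = 0.31612.

Posterior odds ≈ 0.3161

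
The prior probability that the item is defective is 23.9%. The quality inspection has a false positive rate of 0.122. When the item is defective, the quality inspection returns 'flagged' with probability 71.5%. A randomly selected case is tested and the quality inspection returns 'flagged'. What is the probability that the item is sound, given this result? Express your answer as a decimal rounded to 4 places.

P(¬H | E) ≈ 0.3520

Let H be the event that the item is defective. P(H) = 0.239, so P(¬H) = 0.761. With E the 'flagged' result, P(E|H) = 0.715 and P(E|¬H) = 0.122.
P(E) = 0.715·0.239 + 0.122·0.761 = 0.17088 + 0.092842 = 0.26373.
By Bayes' theorem, P(H|E) = 0.17088 / 0.26373 = 0.6480. Hence P(¬H|E) = 1 − 0.6480 = 0.3520.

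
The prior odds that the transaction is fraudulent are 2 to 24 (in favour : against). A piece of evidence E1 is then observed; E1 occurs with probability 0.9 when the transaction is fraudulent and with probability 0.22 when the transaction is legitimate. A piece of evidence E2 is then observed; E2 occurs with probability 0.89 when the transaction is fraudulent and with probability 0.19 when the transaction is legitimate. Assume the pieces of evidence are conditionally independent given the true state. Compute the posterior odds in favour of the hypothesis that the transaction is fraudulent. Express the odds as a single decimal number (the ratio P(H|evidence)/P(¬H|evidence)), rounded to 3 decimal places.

Prior odds = 2/24 = 0.083333.
Likelihood ratio for E1 = 0.9/0.22 = 4.0909.
Likelihood ratio for E2 = 0.89/0.19 = 4.6842.
Posterior odds = prior odds × LR₁ × LR₂ = 1.5969.

Posterior odds ≈ 1.597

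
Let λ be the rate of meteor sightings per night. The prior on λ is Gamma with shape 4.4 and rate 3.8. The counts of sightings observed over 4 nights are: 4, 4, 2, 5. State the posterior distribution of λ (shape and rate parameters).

Posterior: Gamma(shape=19.4, rate=7.8)

The Poisson likelihood adds the total count to the shape and the number of exposure periods to the rate. Here ∑xᵢ = 15 and n = 4, so shape 4.4→19.4 and rate 3.8→7.8.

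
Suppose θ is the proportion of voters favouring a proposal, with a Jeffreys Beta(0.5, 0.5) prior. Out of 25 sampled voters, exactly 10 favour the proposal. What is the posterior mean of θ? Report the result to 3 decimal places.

Posterior mean ≈ 0.404

The binomial likelihood is conjugate to the Beta prior: with 10 successes and 15 failures, the posterior is Beta(0.5+10, 0.5+15) = Beta(10.5, 15.5).
E[θ | data] = 10.5/(10.5+15.5) = 0.404.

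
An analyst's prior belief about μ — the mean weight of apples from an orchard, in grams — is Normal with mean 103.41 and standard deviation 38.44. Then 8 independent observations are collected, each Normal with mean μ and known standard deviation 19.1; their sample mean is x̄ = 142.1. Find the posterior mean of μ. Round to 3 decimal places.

Prior precision 1/τ₀² = 1/38.44² = 0.00067676; data precision n/σ² = 8/19.1² = 0.0219292.
Posterior precision = 0.00067676 + 0.0219292 = 0.0226060.
Posterior mean = (0.00067676·103.41 + 0.0219292·142.1) / 0.0226060 = 140.942.

Posterior mean ≈ 140.942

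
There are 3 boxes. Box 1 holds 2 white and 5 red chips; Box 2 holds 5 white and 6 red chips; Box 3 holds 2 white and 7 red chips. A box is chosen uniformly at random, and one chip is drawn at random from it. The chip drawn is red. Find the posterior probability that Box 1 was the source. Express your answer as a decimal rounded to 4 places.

Tabulate prior·likelihood by source: [1] prior 0.333333, lik 0.7143, product 0.2381; [2] prior 0.333333, lik 0.5455, product 0.1818; [3] prior 0.333333, lik 0.7778, product 0.2593.
Normalizing constant = 0.67917; the posterior for Box 1 is its product over the sum, 0.2381/0.67917 = 0.3506.

Posterior probability ≈ 0.3506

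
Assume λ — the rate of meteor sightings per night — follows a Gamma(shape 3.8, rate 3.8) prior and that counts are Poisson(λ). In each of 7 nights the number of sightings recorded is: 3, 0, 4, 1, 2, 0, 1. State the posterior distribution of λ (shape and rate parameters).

Posterior: Gamma(shape=14.8, rate=10.8)

The Poisson likelihood adds the total count to the shape and the number of exposure periods to the rate. Here ∑xᵢ = 11 and n = 7, so shape 3.8→14.8 and rate 3.8→10.8.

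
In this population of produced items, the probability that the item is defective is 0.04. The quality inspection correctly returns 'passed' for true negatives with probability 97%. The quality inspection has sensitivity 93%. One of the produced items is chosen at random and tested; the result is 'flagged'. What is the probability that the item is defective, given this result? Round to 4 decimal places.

P(H | E) ≈ 0.5636

Let H be the event that the item is defective. P(H) = 0.04, so P(¬H) = 0.96. With E the 'flagged' result, P(E|H) = 0.93 and P(E|¬H) = 0.03.
P(E) = 0.93·0.04 + 0.03·0.96 = 0.037200 + 0.028800 = 0.066000.
By Bayes' theorem, P(H|E) = 0.037200 / 0.066000 = 0.5636.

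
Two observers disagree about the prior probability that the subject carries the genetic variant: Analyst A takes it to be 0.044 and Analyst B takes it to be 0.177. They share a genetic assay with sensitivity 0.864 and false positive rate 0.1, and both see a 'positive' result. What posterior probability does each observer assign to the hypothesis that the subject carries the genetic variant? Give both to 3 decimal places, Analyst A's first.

Analyst A: 0.285; Analyst B: 0.650

The likelihood ratio for a 'positive' result is 0.864/0.1 = 8.6400.
Analyst A: prior odds 0.044/0.956 = 0.046025; posterior odds 0.39766; posterior probability 0.285.
Analyst B: prior odds 0.177/0.823 = 0.21507; posterior odds 1.8582; posterior probability 0.650.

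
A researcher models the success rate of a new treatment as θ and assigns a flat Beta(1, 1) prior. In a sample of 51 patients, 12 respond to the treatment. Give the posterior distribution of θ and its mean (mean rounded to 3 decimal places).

Observing 12 successes and 39 failures updates Beta(1, 1) by adding the success and failure counts to the two shape parameters: α = 1+12 = 13, β = 1+39 = 40.
E[θ | data] = 13/(13+40) = 0.245.

Posterior: Beta(13, 40); mean ≈ 0.245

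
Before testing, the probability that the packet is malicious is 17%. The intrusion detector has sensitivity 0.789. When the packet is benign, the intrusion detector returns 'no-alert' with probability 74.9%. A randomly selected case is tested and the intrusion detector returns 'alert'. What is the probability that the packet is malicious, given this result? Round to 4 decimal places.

Let H be the event that the packet is malicious. P(H) = 0.17, so P(¬H) = 0.83. With E the 'alert' result, P(E|H) = 0.789 and P(E|¬H) = 0.251.
P(E) = 0.789·0.17 + 0.251·0.83 = 0.13413 + 0.20833 = 0.34246.
By Bayes' theorem, P(H|E) = 0.13413 / 0.34246 = 0.3917.

P(H | E) ≈ 0.3917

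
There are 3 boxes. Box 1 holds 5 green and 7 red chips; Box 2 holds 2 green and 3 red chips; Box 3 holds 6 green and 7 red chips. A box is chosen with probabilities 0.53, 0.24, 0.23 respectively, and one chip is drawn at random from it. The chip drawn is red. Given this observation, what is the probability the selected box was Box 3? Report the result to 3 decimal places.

Tabulate prior·likelihood by source: [1] prior 0.53, lik 0.5833, product 0.3092; [2] prior 0.24, lik 0.6, product 0.1440; [3] prior 0.23, lik 0.5385, product 0.1238.
Normalizing constant = 0.57701; the posterior for Box 3 is its product over the sum, 0.1238/0.57701 = 0.215.

Posterior probability ≈ 0.215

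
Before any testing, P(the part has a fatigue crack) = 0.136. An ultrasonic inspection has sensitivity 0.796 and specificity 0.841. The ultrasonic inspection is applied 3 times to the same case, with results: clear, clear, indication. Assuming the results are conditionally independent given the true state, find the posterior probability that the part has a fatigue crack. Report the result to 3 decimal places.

Let H be the event that the part has a fatigue crack; start with P(H) = 0.136. P('indication'|H) = 0.796, P('indication'|¬H) = 0.159.
Update on result 1 ('clear'): P(H) ← 0.204·0.1360 / (0.204·0.1360 + 0.841·0.8640) = 0.027744/0.75437 = 0.0368.
Update on result 2 ('clear'): P(H) ← 0.204·0.0368 / (0.204·0.0368 + 0.841·0.9632) = 0.0075027/0.81757 = 0.0092.
Update on result 3 ('indication'): P(H) ← 0.796·0.0092 / (0.796·0.0092 + 0.159·0.9908) = 0.0073047/0.16485 = 0.0443.

Posterior P(H) ≈ 0.044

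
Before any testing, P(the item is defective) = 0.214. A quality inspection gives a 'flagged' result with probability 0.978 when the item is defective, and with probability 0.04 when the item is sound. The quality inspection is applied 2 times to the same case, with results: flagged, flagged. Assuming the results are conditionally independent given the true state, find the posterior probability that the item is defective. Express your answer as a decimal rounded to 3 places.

Posterior P(H) ≈ 0.994

With H the event that the item is defective, the joint likelihood of the observed sequence is P(data|H) = 0.978·0.978 = 0.95648 and P(data|¬H) = 0.04·0.04 = 0.0016000.
Bayes: P(H|data) = 0.214·0.95648 / (0.214·0.95648 + 0.786·0.0016000) = 0.20469/0.20595 = 0.9939.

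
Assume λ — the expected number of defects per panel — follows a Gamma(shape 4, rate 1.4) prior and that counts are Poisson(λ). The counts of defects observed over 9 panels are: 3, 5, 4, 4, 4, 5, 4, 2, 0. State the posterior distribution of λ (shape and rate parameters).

The Poisson likelihood adds the total count to the shape and the number of exposure periods to the rate. Here ∑xᵢ = 31 and n = 9, so shape 4→35 and rate 1.4→10.4.

Posterior: Gamma(shape=35, rate=10.4)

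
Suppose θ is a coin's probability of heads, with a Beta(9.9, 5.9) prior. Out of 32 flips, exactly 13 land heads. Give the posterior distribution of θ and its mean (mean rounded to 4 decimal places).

Posterior: Beta(22.9, 24.9); mean ≈ 0.4791

Observing 13 successes and 19 failures updates Beta(9.9, 5.9) by adding the success and failure counts to the two shape parameters: α = 9.9+13 = 22.9, β = 5.9+19 = 24.9.
Posterior mean = α/(α+β) = 22.9/47.8 = 0.4791.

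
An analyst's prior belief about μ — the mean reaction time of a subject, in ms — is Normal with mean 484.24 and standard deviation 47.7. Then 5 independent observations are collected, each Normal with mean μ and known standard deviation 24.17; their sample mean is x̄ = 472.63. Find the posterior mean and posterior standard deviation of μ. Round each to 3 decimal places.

Posterior mean ≈ 473.197; posterior SD ≈ 10.542

With known σ, the Normal prior is conjugate. Weight on the data is w = (n/σ²)/(n/σ² + 1/τ₀²) = 0.00855888/(0.00855888+0.00043950) = 0.95116.
Posterior mean = w·x̄ + (1−w)·μ₀ = 0.95116·472.63 + 0.048843·484.24 = 473.197. Posterior variance = 1/(0.00855888+0.00043950) = 111.131, so SD = 10.542.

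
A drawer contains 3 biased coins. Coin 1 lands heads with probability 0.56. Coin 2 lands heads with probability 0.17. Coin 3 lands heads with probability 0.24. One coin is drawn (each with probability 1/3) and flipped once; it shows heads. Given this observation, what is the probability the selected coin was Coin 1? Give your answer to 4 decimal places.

Tabulate prior·likelihood by source: [1] prior 0.333333, lik 0.56, product 0.1867; [2] prior 0.333333, lik 0.17, product 0.05667; [3] prior 0.333333, lik 0.24, product 0.08000.
Normalizing constant = 0.32333; the posterior for Coin 1 is its product over the sum, 0.1867/0.32333 = 0.5773.

Posterior probability ≈ 0.5773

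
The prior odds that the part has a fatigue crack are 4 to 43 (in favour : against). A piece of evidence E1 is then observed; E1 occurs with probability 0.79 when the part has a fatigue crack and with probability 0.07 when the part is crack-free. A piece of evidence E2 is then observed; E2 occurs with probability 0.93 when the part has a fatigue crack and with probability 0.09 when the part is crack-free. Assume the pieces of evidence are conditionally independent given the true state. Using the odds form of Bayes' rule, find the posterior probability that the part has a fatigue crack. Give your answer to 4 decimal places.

Posterior probability ≈ 0.9156

Prior odds = 4/43 = 0.093023. In log-odds, ln(0.093023) = -2.3749.
Add log likelihood ratios: ln(11.286) + ln(10.333) = 4.7589.
Posterior log-odds = 2.3840, so posterior odds = exp(2.3840) = 10.848. Converting, P(H|E) = 10.848/11.848 = 0.9156.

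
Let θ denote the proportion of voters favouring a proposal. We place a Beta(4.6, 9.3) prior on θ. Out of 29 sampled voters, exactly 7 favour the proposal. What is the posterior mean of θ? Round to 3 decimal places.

Observing 7 successes and 22 failures updates Beta(4.6, 9.3) by adding the success and failure counts to the two shape parameters: α = 4.6+7 = 11.6, β = 9.3+22 = 31.3.
Posterior mean = α/(α+β) = 11.6/42.9 = 0.270.

Posterior mean ≈ 0.270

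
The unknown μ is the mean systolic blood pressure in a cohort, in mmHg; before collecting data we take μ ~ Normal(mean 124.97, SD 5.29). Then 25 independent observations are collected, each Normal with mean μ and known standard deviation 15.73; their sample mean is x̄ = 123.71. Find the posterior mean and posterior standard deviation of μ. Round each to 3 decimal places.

Posterior mean ≈ 124.039; posterior SD ≈ 2.704

With known σ, the Normal prior is conjugate. Weight on the data is w = (n/σ²)/(n/σ² + 1/τ₀²) = 0.101037/(0.101037+0.0357346) = 0.73873.
Posterior mean = w·x̄ + (1−w)·μ₀ = 0.73873·123.71 + 0.26127·124.97 = 124.039. Posterior variance = 1/(0.101037+0.0357346) = 7.31143, so SD = 2.704.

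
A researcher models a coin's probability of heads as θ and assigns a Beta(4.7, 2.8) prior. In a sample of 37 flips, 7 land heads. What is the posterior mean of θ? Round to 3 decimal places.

Posterior mean ≈ 0.263

The binomial likelihood is conjugate to the Beta prior: with 7 successes and 30 failures, the posterior is Beta(4.7+7, 2.8+30) = Beta(11.7, 32.8).
E[θ | data] = 11.7/(11.7+32.8) = 0.263.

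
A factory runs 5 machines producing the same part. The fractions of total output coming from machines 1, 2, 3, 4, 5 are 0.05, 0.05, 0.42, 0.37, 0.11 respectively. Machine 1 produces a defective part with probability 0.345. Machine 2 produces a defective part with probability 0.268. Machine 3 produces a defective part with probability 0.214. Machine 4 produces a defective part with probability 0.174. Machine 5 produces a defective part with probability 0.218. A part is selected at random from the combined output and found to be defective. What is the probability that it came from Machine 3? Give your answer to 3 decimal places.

Posterior probability ≈ 0.430

Tabulate prior·likelihood by source: [1] prior 0.05, lik 0.345, product 0.01725; [2] prior 0.05, lik 0.268, product 0.01340; [3] prior 0.42, lik 0.214, product 0.08988; [4] prior 0.37, lik 0.174, product 0.06438; [5] prior 0.11, lik 0.218, product 0.02398.
Normalizing constant = 0.20889; the posterior for Machine 3 is its product over the sum, 0.08988/0.20889 = 0.430.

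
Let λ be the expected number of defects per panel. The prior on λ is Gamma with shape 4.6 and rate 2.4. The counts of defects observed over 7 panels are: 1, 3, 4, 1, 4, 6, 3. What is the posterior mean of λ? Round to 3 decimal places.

The Poisson likelihood adds the total count to the shape and the number of exposure periods to the rate. Here ∑xᵢ = 22 and n = 7, so shape 4.6→26.6 and rate 2.4→9.4.
E[λ | data] = 26.6/9.4 = 2.830.

Posterior mean ≈ 2.830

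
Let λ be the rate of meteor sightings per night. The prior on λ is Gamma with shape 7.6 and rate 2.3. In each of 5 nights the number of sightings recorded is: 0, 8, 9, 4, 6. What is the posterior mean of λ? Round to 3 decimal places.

Total count ∑xᵢ = 27 over n = 5 nights.
Gamma is conjugate to the Poisson likelihood: posterior is Gamma(shape = 7.6+27 = 34.6, rate = 2.3+5 = 7.3).
Posterior mean = shape/rate = 34.6/7.3 = 4.740.

Posterior mean ≈ 4.740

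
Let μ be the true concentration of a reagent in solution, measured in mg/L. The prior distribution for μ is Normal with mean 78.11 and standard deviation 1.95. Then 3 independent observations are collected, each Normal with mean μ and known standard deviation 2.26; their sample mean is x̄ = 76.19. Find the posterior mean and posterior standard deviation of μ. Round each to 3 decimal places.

Posterior mean ≈ 76.784; posterior SD ≈ 1.084

Prior precision 1/τ₀² = 1/1.95² = 0.262985; data precision n/σ² = 3/2.26² = 0.587360.
Posterior precision = 0.262985 + 0.587360 = 0.850345, giving posterior SD = 1/√0.850345 = 1.084.
Posterior mean = (0.262985·78.11 + 0.587360·76.19) / 0.850345 = 76.784.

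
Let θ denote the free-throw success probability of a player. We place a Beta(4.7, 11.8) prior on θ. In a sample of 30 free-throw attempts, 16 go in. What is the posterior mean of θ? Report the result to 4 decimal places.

The binomial likelihood is conjugate to the Beta prior: with 16 successes and 14 failures, the posterior is Beta(4.7+16, 11.8+14) = Beta(20.7, 25.8).
Posterior mean = α/(α+β) = 20.7/46.5 = 0.4452.

Posterior mean ≈ 0.4452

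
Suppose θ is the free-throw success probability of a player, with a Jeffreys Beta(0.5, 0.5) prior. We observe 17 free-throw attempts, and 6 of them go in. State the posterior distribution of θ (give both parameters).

Posterior: Beta(6.5, 11.5)

Observing 6 successes and 11 failures updates Beta(0.5, 0.5) by adding the success and failure counts to the two shape parameters: α = 0.5+6 = 6.5, β = 0.5+11 = 11.5.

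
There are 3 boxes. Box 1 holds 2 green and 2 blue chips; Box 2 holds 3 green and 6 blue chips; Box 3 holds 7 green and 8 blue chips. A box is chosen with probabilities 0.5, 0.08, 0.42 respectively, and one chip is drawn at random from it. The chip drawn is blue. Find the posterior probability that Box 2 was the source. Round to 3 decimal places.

P(blue|Box 1) = 0.5; P(blue|Box 2) = 0.6667; P(blue|Box 3) = 0.5333.
Prior × likelihood for each source: 0.5·0.5=0.2500, 0.08·0.6667=0.05333, 0.42·0.5333=0.2240. Summing gives P(blue) = 0.52733.
P(Box 2 | blue) = 0.05333 / 0.52733 = 0.101.

Posterior probability ≈ 0.101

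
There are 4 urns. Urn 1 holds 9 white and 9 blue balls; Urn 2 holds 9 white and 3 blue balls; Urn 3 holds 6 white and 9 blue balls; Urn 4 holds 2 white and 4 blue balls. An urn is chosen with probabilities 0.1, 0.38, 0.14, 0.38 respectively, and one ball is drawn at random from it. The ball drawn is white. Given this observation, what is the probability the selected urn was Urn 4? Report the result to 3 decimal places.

Posterior probability ≈ 0.245

Tabulate prior·likelihood by source: [1] prior 0.1, lik 0.5, product 0.05000; [2] prior 0.38, lik 0.75, product 0.2850; [3] prior 0.14, lik 0.4, product 0.05600; [4] prior 0.38, lik 0.3333, product 0.1267.
Normalizing constant = 0.51767; the posterior for Urn 4 is its product over the sum, 0.1267/0.51767 = 0.245.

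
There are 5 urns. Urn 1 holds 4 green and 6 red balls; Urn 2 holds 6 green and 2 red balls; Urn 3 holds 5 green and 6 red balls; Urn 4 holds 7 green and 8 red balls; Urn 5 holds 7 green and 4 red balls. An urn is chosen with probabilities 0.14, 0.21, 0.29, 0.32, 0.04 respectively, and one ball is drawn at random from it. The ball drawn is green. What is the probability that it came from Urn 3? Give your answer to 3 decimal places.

Posterior probability ≈ 0.253

Tabulate prior·likelihood by source: [1] prior 0.14, lik 0.4, product 0.05600; [2] prior 0.21, lik 0.75, product 0.1575; [3] prior 0.29, lik 0.4545, product 0.1318; [4] prior 0.32, lik 0.4667, product 0.1493; [5] prior 0.04, lik 0.6364, product 0.02545.
Normalizing constant = 0.52011; the posterior for Urn 3 is its product over the sum, 0.1318/0.52011 = 0.253.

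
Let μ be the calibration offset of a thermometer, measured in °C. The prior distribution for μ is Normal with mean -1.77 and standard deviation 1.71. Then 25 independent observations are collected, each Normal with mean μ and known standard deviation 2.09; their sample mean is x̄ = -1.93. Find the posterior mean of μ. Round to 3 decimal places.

Posterior mean ≈ -1.921

With known σ, the Normal prior is conjugate. Weight on the data is w = (n/σ²)/(n/σ² + 1/τ₀²) = 5.72331/(5.72331+0.341986) = 0.94362.
Posterior mean = w·x̄ + (1−w)·μ₀ = 0.94362·-1.93 + 0.056384·-1.77 = -1.921.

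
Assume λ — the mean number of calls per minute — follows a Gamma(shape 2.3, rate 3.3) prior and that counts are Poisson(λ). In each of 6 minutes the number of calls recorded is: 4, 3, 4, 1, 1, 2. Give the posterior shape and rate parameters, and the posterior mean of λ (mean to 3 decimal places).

Posterior: Gamma(shape=17.3, rate=9.3); mean ≈ 1.860

The Poisson likelihood adds the total count to the shape and the number of exposure periods to the rate. Here ∑xᵢ = 15 and n = 6, so shape 2.3→17.3 and rate 3.3→9.3.
E[λ | data] = 17.3/9.3 = 1.860.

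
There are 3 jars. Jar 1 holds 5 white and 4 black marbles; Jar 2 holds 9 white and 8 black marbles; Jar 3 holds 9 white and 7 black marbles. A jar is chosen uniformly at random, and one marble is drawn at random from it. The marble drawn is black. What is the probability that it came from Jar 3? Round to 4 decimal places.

Tabulate prior·likelihood by source: [1] prior 0.333333, lik 0.4444, product 0.1481; [2] prior 0.333333, lik 0.4706, product 0.1569; [3] prior 0.333333, lik 0.4375, product 0.1458.
Normalizing constant = 0.45084; the posterior for Jar 3 is its product over the sum, 0.1458/0.45084 = 0.3235.

Posterior probability ≈ 0.3235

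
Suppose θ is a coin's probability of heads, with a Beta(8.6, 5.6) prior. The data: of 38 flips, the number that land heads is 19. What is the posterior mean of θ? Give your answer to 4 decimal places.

Observing 19 successes and 19 failures updates Beta(8.6, 5.6) by adding the success and failure counts to the two shape parameters: α = 8.6+19 = 27.6, β = 5.6+19 = 24.6.
Posterior mean = α/(α+β) = 27.6/52.2 = 0.5287.

Posterior mean ≈ 0.5287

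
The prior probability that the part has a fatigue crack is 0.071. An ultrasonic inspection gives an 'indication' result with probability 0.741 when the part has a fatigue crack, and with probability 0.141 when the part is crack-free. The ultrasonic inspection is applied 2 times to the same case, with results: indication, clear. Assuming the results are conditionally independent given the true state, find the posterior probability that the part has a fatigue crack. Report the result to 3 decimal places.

Posterior P(H) ≈ 0.108

With H the event that the part has a fatigue crack, the joint likelihood of the observed sequence is P(data|H) = 0.741·0.259 = 0.19192 and P(data|¬H) = 0.141·0.859 = 0.12112.
Bayes: P(H|data) = 0.071·0.19192 / (0.071·0.19192 + 0.929·0.12112) = 0.013626/0.12615 = 0.1080.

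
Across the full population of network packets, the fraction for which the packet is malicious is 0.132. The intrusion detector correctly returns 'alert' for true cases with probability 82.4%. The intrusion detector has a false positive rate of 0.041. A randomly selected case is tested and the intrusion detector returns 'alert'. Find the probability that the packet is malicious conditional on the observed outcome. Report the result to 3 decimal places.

Write H for 'the packet is malicious'. Prior odds H:¬H = 0.132/0.868 = 0.15207. For the 'alert' outcome, the likelihood ratio is 0.824/0.041 = 20.098.
Posterior odds = 0.15207 × 20.098 = 3.0563, so P(H|E) = 3.0563/(1+3.0563) = 0.753.

P(H | E) ≈ 0.753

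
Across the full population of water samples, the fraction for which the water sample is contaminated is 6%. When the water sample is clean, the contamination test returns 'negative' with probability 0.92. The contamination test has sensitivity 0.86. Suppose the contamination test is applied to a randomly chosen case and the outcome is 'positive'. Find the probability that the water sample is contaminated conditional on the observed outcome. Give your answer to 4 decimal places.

P(H | E) ≈ 0.4069

Write H for 'the water sample is contaminated'. Prior odds H:¬H = 0.06/0.94 = 0.063830. For the 'positive' outcome, the likelihood ratio is 0.86/0.08 = 10.750.
Posterior odds = 0.063830 × 10.750 = 0.68617, so P(H|E) = 0.68617/(1+0.68617) = 0.4069.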